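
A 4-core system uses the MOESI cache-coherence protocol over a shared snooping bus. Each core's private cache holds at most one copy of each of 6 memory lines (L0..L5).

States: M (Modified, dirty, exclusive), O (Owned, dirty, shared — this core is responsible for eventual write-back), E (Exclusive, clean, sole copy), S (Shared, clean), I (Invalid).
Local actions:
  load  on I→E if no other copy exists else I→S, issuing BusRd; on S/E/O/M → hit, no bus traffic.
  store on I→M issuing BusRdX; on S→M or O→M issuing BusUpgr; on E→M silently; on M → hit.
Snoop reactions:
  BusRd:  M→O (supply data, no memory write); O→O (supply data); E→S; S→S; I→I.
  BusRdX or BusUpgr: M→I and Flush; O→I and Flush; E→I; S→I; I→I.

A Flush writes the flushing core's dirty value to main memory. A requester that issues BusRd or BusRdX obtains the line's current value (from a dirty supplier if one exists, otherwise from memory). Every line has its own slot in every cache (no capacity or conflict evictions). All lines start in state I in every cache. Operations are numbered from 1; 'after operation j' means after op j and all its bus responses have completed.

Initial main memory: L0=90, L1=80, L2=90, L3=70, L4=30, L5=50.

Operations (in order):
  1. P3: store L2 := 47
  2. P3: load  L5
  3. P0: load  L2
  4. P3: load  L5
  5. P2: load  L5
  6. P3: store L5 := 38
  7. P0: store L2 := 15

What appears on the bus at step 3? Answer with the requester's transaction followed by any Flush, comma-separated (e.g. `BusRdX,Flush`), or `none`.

bus = BusRd

1. P3: store L2 := 47  bus=[BusRdX]  L2: P0=I P1=I P2=I P3=M  mem[L2]=90
2. P3: load  L5  bus=[BusRd]  L5: P0=I P1=I P2=I P3=E  mem[L5]=50
3. P0: load  L2  bus=[BusRd]  L2: P0=S P1=I P2=I P3=O  mem[L2]=90
4. P3: load  L5  bus=[-]  L5: P0=I P1=I P2=I P3=E  mem[L5]=50
5. P2: load  L5  bus=[BusRd]  L5: P0=I P1=I P2=S P3=S  mem[L5]=50
6. P3: store L5 := 38  bus=[BusUpgr]  L5: P0=I P1=I P2=I P3=M  mem[L5]=50
7. P0: store L2 := 15  bus=[BusUpgr,Flush]  L2: P0=M P1=I P2=I P3=I  mem[L2]=47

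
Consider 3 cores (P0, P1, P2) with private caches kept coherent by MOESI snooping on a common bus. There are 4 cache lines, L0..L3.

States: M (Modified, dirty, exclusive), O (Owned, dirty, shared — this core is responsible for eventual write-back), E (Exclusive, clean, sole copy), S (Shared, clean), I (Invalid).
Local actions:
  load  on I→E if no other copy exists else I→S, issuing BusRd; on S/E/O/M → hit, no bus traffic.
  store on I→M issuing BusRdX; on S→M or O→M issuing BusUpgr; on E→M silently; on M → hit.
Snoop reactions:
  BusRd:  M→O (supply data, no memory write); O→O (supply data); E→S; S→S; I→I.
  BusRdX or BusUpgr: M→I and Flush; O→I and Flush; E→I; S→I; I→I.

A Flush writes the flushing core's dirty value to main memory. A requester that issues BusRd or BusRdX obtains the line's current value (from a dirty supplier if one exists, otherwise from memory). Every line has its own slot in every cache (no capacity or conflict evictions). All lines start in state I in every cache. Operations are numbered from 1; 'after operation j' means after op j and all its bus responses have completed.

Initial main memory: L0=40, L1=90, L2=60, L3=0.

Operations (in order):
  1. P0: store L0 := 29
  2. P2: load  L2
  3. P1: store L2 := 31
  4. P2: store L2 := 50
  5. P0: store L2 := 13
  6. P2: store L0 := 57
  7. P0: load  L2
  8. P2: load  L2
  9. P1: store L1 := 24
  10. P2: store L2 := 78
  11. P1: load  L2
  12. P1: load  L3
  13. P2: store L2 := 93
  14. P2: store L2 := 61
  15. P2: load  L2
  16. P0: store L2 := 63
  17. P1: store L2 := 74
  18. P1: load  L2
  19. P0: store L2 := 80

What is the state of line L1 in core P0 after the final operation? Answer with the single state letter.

step 1: P0: store L0 := 29  ⟶  MII  (L0)  txn=BusRdX  M[L0]=40
step 2: P2: load  L2  ⟶  IIE  (L2)  txn=BusRd  M[L2]=60
step 3: P1: store L2 := 31  ⟶  IMI  (L2)  txn=BusRdX  M[L2]=60
step 4: P2: store L2 := 50  ⟶  IIM  (L2)  txn=BusRdX+Flush  M[L2]=31
step 5: P0: store L2 := 13  ⟶  MII  (L2)  txn=BusRdX+Flush  M[L2]=50
step 6: P2: store L0 := 57  ⟶  IIM  (L0)  txn=BusRdX+Flush  M[L0]=29
step 7: P0: load  L2  ⟶  MII  (L2)  txn=∅  M[L2]=50
step 8: P2: load  L2  ⟶  OIS  (L2)  txn=BusRd  M[L2]=50
step 9: P1: store L1 := 24  ⟶  IMI  (L1)  txn=BusRdX  M[L1]=90
step 10: P2: store L2 := 78  ⟶  IIM  (L2)  txn=BusUpgr+Flush  M[L2]=13
step 11: P1: load  L2  ⟶  ISO  (L2)  txn=BusRd  M[L2]=13
step 12: P1: load  L3  ⟶  IEI  (L3)  txn=BusRd  M[L3]=0
step 13: P2: store L2 := 93  ⟶  IIM  (L2)  txn=BusUpgr  M[L2]=13
step 14: P2: store L2 := 61  ⟶  IIM  (L2)  txn=∅  M[L2]=13
step 15: P2: load  L2  ⟶  IIM  (L2)  txn=∅  M[L2]=13
step 16: P0: store L2 := 63  ⟶  MII  (L2)  txn=BusRdX+Flush  M[L2]=61
step 17: P1: store L2 := 74  ⟶  IMI  (L2)  txn=BusRdX+Flush  M[L2]=63
step 18: P1: load  L2  ⟶  IMI  (L2)  txn=∅  M[L2]=63
step 19: P0: store L2 := 80  ⟶  MII  (L2)  txn=BusRdX+Flush  M[L2]=74

state = I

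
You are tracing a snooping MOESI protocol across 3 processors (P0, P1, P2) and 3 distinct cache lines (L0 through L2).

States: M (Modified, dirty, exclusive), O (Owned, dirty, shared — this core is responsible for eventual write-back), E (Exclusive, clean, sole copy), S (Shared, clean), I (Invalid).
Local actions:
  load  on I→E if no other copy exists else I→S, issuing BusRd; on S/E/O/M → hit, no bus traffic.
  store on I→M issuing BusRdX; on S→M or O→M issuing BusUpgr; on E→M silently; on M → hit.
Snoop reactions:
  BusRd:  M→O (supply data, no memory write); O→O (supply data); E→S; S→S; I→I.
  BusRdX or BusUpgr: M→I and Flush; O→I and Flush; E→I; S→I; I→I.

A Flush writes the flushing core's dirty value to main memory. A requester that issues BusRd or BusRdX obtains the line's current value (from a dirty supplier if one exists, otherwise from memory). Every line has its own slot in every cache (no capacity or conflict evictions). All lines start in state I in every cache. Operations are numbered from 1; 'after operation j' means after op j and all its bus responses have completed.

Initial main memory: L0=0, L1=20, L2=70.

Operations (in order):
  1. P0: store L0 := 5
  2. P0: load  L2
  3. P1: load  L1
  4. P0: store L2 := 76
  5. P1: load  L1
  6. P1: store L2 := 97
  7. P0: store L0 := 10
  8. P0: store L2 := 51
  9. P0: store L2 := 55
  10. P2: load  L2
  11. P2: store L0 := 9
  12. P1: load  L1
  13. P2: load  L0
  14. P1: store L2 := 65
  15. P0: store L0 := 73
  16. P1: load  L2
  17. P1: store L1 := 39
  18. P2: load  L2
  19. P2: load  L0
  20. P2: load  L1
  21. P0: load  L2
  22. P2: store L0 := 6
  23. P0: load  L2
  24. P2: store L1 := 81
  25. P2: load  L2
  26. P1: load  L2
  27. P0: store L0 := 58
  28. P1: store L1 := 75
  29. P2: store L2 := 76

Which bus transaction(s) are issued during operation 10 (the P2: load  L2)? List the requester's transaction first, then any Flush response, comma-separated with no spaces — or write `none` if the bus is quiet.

1. P0: store L0 := 5  bus=[BusRdX]  L0: P0=M P1=I P2=I  mem[L0]=0
2. P0: load  L2  bus=[BusRd]  L2: P0=E P1=I P2=I  mem[L2]=70
3. P1: load  L1  bus=[BusRd]  L1: P0=I P1=E P2=I  mem[L1]=20
4. P0: store L2 := 76  bus=[-]  L2: P0=M P1=I P2=I  mem[L2]=70
5. P1: load  L1  bus=[-]  L1: P0=I P1=E P2=I  mem[L1]=20
6. P1: store L2 := 97  bus=[BusRdX,Flush]  L2: P0=I P1=M P2=I  mem[L2]=76
7. P0: store L0 := 10  bus=[-]  L0: P0=M P1=I P2=I  mem[L0]=0
8. P0: store L2 := 51  bus=[BusRdX,Flush]  L2: P0=M P1=I P2=I  mem[L2]=97
9. P0: store L2 := 55  bus=[-]  L2: P0=M P1=I P2=I  mem[L2]=97
10. P2: load  L2  bus=[BusRd]  L2: P0=O P1=I P2=S  mem[L2]=97
11. P2: store L0 := 9  bus=[BusRdX,Flush]  L0: P0=I P1=I P2=M  mem[L0]=10
12. P1: load  L1  bus=[-]  L1: P0=I P1=E P2=I  mem[L1]=20
13. P2: load  L0  bus=[-]  L0: P0=I P1=I P2=M  mem[L0]=10
14. P1: store L2 := 65  bus=[BusRdX,Flush]  L2: P0=I P1=M P2=I  mem[L2]=55
15. P0: store L0 := 73  bus=[BusRdX,Flush]  L0: P0=M P1=I P2=I  mem[L0]=9
16. P1: load  L2  bus=[-]  L2: P0=I P1=M P2=I  mem[L2]=55
17. P1: store L1 := 39  bus=[-]  L1: P0=I P1=M P2=I  mem[L1]=20
18. P2: load  L2  bus=[BusRd]  L2: P0=I P1=O P2=S  mem[L2]=55
19. P2: load  L0  bus=[BusRd]  L0: P0=O P1=I P2=S  mem[L0]=9
20. P2: load  L1  bus=[BusRd]  L1: P0=I P1=O P2=S  mem[L1]=20
21. P0: load  L2  bus=[BusRd]  L2: P0=S P1=O P2=S  mem[L2]=55
22. P2: store L0 := 6  bus=[BusUpgr,Flush]  L0: P0=I P1=I P2=M  mem[L0]=73
23. P0: load  L2  bus=[-]  L2: P0=S P1=O P2=S  mem[L2]=55
24. P2: store L1 := 81  bus=[BusUpgr,Flush]  L1: P0=I P1=I P2=M  mem[L1]=39
25. P2: load  L2  bus=[-]  L2: P0=S P1=O P2=S  mem[L2]=55
26. P1: load  L2  bus=[-]  L2: P0=S P1=O P2=S  mem[L2]=55
27. P0: store L0 := 58  bus=[BusRdX,Flush]  L0: P0=M P1=I P2=I  mem[L0]=6
28. P1: store L1 := 75  bus=[BusRdX,Flush]  L1: P0=I P1=M P2=I  mem[L1]=81
29. P2: store L2 := 76  bus=[BusUpgr,Flush]  L2: P0=I P1=I P2=M  mem[L2]=65

bus = BusRd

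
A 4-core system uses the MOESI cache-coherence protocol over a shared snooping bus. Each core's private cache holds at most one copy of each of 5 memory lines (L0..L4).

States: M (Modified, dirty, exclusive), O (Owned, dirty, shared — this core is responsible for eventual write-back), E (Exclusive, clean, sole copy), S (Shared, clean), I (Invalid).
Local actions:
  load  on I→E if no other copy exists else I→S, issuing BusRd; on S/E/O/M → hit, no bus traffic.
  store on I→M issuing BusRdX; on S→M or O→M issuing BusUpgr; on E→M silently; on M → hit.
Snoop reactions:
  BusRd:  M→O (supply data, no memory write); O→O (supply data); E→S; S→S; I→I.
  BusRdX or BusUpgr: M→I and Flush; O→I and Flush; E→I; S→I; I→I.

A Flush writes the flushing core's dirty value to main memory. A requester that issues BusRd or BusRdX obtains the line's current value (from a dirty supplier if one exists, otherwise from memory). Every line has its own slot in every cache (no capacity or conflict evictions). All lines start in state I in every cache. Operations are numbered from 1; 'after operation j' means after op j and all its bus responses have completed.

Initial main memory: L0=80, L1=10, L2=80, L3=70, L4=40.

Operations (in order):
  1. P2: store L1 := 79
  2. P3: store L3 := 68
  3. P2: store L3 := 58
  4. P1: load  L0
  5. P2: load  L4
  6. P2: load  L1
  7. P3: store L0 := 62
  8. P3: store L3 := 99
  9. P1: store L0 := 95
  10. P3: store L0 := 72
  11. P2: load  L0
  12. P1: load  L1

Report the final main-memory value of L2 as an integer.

memory[L2] = 80

step 1: P2: store L1 := 79  ⟶  IIMI  (L1)  txn=BusRdX  M[L1]=10
step 2: P3: store L3 := 68  ⟶  IIIM  (L3)  txn=BusRdX  M[L3]=70
step 3: P2: store L3 := 58  ⟶  IIMI  (L3)  txn=BusRdX+Flush  M[L3]=68
step 4: P1: load  L0  ⟶  IEII  (L0)  txn=BusRd  M[L0]=80
step 5: P2: load  L4  ⟶  IIEI  (L4)  txn=BusRd  M[L4]=40
step 6: P2: load  L1  ⟶  IIMI  (L1)  txn=∅  M[L1]=10
step 7: P3: store L0 := 62  ⟶  IIIM  (L0)  txn=BusRdX  M[L0]=80
step 8: P3: store L3 := 99  ⟶  IIIM  (L3)  txn=BusRdX+Flush  M[L3]=58
step 9: P1: store L0 := 95  ⟶  IMII  (L0)  txn=BusRdX+Flush  M[L0]=62
step 10: P3: store L0 := 72  ⟶  IIIM  (L0)  txn=BusRdX+Flush  M[L0]=95
step 11: P2: load  L0  ⟶  IISO  (L0)  txn=BusRd  M[L0]=95
step 12: P1: load  L1  ⟶  ISOI  (L1)  txn=BusRd  M[L1]=10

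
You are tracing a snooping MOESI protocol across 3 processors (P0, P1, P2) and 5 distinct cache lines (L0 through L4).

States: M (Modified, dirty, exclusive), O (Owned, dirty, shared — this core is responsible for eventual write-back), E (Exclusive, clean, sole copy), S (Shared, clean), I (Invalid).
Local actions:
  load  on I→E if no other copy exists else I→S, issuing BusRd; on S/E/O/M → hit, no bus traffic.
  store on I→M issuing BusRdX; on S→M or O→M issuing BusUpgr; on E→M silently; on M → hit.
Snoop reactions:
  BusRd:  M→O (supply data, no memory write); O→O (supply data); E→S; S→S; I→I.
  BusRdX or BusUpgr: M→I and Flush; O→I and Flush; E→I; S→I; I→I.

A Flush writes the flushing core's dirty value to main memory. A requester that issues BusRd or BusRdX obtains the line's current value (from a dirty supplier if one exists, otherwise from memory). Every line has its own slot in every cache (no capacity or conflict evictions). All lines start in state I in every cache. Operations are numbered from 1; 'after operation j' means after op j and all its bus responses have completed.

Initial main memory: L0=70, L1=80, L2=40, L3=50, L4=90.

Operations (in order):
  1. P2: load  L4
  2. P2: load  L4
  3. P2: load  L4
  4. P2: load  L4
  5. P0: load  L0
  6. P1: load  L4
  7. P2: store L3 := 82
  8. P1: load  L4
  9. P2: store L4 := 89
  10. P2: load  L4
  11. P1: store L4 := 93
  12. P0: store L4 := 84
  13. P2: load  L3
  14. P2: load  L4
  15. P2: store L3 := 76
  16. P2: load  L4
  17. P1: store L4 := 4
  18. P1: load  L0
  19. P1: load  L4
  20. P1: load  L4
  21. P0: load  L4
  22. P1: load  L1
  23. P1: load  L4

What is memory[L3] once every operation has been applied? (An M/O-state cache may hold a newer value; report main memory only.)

memory[L3] = 50

  op1 P2: load  L4 → I/I/E on L4; bus BusRd; mem=90
  op2 P2: load  L4 → I/I/E on L4; bus (none); mem=90
  op3 P2: load  L4 → I/I/E on L4; bus (none); mem=90
  op4 P2: load  L4 → I/I/E on L4; bus (none); mem=90
  op5 P0: load  L0 → E/I/I on L0; bus BusRd; mem=70
  op6 P1: load  L4 → I/S/S on L4; bus BusRd; mem=90
  op7 P2: store L3 := 82 → I/I/M on L3; bus BusRdX; mem=50
  op8 P1: load  L4 → I/S/S on L4; bus (none); mem=90
  op9 P2: store L4 := 89 → I/I/M on L4; bus BusUpgr; mem=90
  op10 P2: load  L4 → I/I/M on L4; bus (none); mem=90
  op11 P1: store L4 := 93 → I/M/I on L4; bus BusRdX Flush; mem=89
  op12 P0: store L4 := 84 → M/I/I on L4; bus BusRdX Flush; mem=93
  op13 P2: load  L3 → I/I/M on L3; bus (none); mem=50
  op14 P2: load  L4 → O/I/S on L4; bus BusRd; mem=93
  op15 P2: store L3 := 76 → I/I/M on L3; bus (none); mem=50
  op16 P2: load  L4 → O/I/S on L4; bus (none); mem=93
  op17 P1: store L4 := 4 → I/M/I on L4; bus BusRdX Flush; mem=84
  op18 P1: load  L0 → S/S/I on L0; bus BusRd; mem=70
  op19 P1: load  L4 → I/M/I on L4; bus (none); mem=84
  op20 P1: load  L4 → I/M/I on L4; bus (none); mem=84
  op21 P0: load  L4 → S/O/I on L4; bus BusRd; mem=84
  op22 P1: load  L1 → I/E/I on L1; bus BusRd; mem=80
  op23 P1: load  L4 → S/O/I on L4; bus (none); mem=84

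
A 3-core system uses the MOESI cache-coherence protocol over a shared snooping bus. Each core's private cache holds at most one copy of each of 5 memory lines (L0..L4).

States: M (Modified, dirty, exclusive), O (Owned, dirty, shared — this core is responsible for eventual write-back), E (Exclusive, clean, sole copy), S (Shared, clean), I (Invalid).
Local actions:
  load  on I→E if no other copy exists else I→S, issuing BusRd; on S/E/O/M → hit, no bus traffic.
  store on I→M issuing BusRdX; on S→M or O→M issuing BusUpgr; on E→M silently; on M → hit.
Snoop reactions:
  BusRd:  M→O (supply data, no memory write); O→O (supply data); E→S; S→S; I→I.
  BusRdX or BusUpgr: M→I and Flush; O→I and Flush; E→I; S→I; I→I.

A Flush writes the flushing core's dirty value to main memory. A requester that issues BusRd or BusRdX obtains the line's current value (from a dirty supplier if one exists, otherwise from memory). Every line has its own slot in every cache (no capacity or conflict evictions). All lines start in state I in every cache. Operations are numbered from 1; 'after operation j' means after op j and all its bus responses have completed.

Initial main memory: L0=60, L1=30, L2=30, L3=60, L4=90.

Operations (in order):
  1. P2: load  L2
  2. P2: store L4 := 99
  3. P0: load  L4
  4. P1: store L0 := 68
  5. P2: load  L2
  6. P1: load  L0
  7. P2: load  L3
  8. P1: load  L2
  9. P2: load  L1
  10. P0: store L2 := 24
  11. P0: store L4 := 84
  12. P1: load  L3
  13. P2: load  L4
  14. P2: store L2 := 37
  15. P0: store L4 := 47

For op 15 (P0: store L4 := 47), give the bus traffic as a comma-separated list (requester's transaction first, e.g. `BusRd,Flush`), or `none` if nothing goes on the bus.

bus = BusUpgr

[1] P2: load  L2 | P0:I, P1:I, P2:E(30) | bus: BusRd
[2] P2: store L4 := 99 | P0:I, P1:I, P2:M(99) | bus: BusRdX
[3] P0: load  L4 | P0:S(99), P1:I, P2:O(99) | bus: BusRd
[4] P1: store L0 := 68 | P0:I, P1:M(68), P2:I | bus: BusRdX
[5] P2: load  L2 | P0:I, P1:I, P2:E(30) | bus: none
[6] P1: load  L0 | P0:I, P1:M(68), P2:I | bus: none
[7] P2: load  L3 | P0:I, P1:I, P2:E(60) | bus: BusRd
[8] P1: load  L2 | P0:I, P1:S(30), P2:S(30) | bus: BusRd
[9] P2: load  L1 | P0:I, P1:I, P2:E(30) | bus: BusRd
[10] P0: store L2 := 24 | P0:M(24), P1:I, P2:I | bus: BusRdX
[11] P0: store L4 := 84 | P0:M(84), P1:I, P2:I | bus: BusUpgr,Flush
[12] P1: load  L3 | P0:I, P1:S(60), P2:S(60) | bus: BusRd
[13] P2: load  L4 | P0:O(84), P1:I, P2:S(84) | bus: BusRd
[14] P2: store L2 := 37 | P0:I, P1:I, P2:M(37) | bus: BusRdX,Flush
[15] P0: store L4 := 47 | P0:M(47), P1:I, P2:I | bus: BusUpgr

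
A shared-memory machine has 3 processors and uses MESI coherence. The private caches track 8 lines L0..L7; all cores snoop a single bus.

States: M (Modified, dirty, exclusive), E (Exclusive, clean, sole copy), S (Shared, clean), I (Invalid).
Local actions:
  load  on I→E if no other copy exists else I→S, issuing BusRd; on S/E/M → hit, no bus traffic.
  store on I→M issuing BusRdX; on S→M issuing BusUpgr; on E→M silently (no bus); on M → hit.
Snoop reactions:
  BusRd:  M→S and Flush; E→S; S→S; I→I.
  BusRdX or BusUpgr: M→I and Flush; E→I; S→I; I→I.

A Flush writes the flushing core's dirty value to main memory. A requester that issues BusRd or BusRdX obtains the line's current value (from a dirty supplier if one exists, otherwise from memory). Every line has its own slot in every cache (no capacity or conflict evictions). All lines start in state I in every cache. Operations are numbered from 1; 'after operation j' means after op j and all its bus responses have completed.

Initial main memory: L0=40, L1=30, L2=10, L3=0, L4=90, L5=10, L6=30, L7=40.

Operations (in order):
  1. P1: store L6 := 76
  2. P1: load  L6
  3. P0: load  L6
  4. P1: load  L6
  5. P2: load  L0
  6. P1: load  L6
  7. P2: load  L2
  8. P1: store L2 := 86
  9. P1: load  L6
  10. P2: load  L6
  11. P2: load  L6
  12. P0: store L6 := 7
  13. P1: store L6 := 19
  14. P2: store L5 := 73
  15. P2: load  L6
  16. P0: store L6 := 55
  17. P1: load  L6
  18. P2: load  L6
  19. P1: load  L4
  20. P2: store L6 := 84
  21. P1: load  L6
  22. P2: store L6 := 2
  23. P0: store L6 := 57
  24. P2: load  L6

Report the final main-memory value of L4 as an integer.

memory[L4] = 90

step 1: P1: store L6 := 76  ⟶  IMI  (L6)  txn=BusRdX  M[L6]=30
step 2: P1: load  L6  ⟶  IMI  (L6)  txn=∅  M[L6]=30
step 3: P0: load  L6  ⟶  SSI  (L6)  txn=BusRd+Flush  M[L6]=76
step 4: P1: load  L6  ⟶  SSI  (L6)  txn=∅  M[L6]=76
step 5: P2: load  L0  ⟶  IIE  (L0)  txn=BusRd  M[L0]=40
step 6: P1: load  L6  ⟶  SSI  (L6)  txn=∅  M[L6]=76
step 7: P2: load  L2  ⟶  IIE  (L2)  txn=BusRd  M[L2]=10
step 8: P1: store L2 := 86  ⟶  IMI  (L2)  txn=BusRdX  M[L2]=10
step 9: P1: load  L6  ⟶  SSI  (L6)  txn=∅  M[L6]=76
step 10: P2: load  L6  ⟶  SSS  (L6)  txn=BusRd  M[L6]=76
step 11: P2: load  L6  ⟶  SSS  (L6)  txn=∅  M[L6]=76
step 12: P0: store L6 := 7  ⟶  MII  (L6)  txn=BusUpgr  M[L6]=76
step 13: P1: store L6 := 19  ⟶  IMI  (L6)  txn=BusRdX+Flush  M[L6]=7
step 14: P2: store L5 := 73  ⟶  IIM  (L5)  txn=BusRdX  M[L5]=10
step 15: P2: load  L6  ⟶  ISS  (L6)  txn=BusRd+Flush  M[L6]=19
step 16: P0: store L6 := 55  ⟶  MII  (L6)  txn=BusRdX  M[L6]=19
step 17: P1: load  L6  ⟶  SSI  (L6)  txn=BusRd+Flush  M[L6]=55
step 18: P2: load  L6  ⟶  SSS  (L6)  txn=BusRd  M[L6]=55
step 19: P1: load  L4  ⟶  IEI  (L4)  txn=BusRd  M[L4]=90
step 20: P2: store L6 := 84  ⟶  IIM  (L6)  txn=BusUpgr  M[L6]=55
step 21: P1: load  L6  ⟶  ISS  (L6)  txn=BusRd+Flush  M[L6]=84
step 22: P2: store L6 := 2  ⟶  IIM  (L6)  txn=BusUpgr  M[L6]=84
step 23: P0: store L6 := 57  ⟶  MII  (L6)  txn=BusRdX+Flush  M[L6]=2
step 24: P2: load  L6  ⟶  SIS  (L6)  txn=BusRd+Flush  M[L6]=57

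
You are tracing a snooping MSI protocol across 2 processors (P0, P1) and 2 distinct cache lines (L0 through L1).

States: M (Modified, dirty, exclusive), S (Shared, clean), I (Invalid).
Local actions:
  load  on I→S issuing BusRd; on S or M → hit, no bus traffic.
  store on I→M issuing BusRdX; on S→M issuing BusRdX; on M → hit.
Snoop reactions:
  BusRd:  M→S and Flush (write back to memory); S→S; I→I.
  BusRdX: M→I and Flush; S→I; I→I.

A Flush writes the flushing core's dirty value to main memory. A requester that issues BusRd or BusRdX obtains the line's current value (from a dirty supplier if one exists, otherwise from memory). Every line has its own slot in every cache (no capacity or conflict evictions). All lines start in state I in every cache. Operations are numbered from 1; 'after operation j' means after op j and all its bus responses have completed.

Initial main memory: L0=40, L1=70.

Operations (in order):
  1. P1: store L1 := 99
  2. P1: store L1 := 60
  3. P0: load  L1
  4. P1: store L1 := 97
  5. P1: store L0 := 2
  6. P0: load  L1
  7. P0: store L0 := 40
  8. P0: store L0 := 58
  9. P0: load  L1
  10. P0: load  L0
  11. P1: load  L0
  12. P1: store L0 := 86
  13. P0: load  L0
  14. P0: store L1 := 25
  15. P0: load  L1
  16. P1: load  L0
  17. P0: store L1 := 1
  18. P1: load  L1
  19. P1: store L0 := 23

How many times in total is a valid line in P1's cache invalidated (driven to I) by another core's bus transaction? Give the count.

invalidations = 2

step 1: P1: store L1 := 99  ⟶  IM  (L1)  txn=BusRdX  M[L1]=70
step 2: P1: store L1 := 60  ⟶  IM  (L1)  txn=∅  M[L1]=70
step 3: P0: load  L1  ⟶  SS  (L1)  txn=BusRd+Flush  M[L1]=60
step 4: P1: store L1 := 97  ⟶  IM  (L1)  txn=BusRdX  M[L1]=60
step 5: P1: store L0 := 2  ⟶  IM  (L0)  txn=BusRdX  M[L0]=40
step 6: P0: load  L1  ⟶  SS  (L1)  txn=BusRd+Flush  M[L1]=97
step 7: P0: store L0 := 40  ⟶  MI  (L0)  txn=BusRdX+Flush  M[L0]=2
step 8: P0: store L0 := 58  ⟶  MI  (L0)  txn=∅  M[L0]=2
step 9: P0: load  L1  ⟶  SS  (L1)  txn=∅  M[L1]=97
step 10: P0: load  L0  ⟶  MI  (L0)  txn=∅  M[L0]=2
step 11: P1: load  L0  ⟶  SS  (L0)  txn=BusRd+Flush  M[L0]=58
step 12: P1: store L0 := 86  ⟶  IM  (L0)  txn=BusRdX  M[L0]=58
step 13: P0: load  L0  ⟶  SS  (L0)  txn=BusRd+Flush  M[L0]=86
step 14: P0: store L1 := 25  ⟶  MI  (L1)  txn=BusRdX  M[L1]=97
step 15: P0: load  L1  ⟶  MI  (L1)  txn=∅  M[L1]=97
step 16: P1: load  L0  ⟶  SS  (L0)  txn=∅  M[L0]=86
step 17: P0: store L1 := 1  ⟶  MI  (L1)  txn=∅  M[L1]=97
step 18: P1: load  L1  ⟶  SS  (L1)  txn=BusRd+Flush  M[L1]=1
step 19: P1: store L0 := 23  ⟶  IM  (L0)  txn=BusRdX  M[L0]=86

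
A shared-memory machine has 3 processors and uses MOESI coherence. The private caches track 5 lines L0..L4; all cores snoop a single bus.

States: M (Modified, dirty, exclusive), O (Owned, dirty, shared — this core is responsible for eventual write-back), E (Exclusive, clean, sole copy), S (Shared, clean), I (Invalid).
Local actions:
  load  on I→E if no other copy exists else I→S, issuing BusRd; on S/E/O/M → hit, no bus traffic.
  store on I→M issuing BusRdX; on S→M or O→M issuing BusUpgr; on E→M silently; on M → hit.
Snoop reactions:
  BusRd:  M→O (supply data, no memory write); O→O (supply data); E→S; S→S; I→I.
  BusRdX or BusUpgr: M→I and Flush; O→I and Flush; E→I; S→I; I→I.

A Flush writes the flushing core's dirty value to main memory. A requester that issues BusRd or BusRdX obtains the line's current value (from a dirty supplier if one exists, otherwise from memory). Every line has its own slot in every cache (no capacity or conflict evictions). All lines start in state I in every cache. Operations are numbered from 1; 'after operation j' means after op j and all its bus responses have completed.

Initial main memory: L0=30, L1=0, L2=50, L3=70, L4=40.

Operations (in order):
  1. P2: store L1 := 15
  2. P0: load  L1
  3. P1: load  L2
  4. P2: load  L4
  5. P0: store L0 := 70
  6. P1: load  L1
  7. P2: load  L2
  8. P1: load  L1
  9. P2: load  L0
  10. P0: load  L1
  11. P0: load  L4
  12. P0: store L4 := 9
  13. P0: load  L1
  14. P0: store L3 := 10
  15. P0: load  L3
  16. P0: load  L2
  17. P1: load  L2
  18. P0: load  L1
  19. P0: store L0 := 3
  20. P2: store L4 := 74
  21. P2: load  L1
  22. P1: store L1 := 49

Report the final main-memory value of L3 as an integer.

memory[L3] = 70

[1] P2: store L1 := 15 | P0:I, P1:I, P2:M(15) | bus: BusRdX
[2] P0: load  L1 | P0:S(15), P1:I, P2:O(15) | bus: BusRd
[3] P1: load  L2 | P0:I, P1:E(50), P2:I | bus: BusRd
[4] P2: load  L4 | P0:I, P1:I, P2:E(40) | bus: BusRd
[5] P0: store L0 := 70 | P0:M(70), P1:I, P2:I | bus: BusRdX
[6] P1: load  L1 | P0:S(15), P1:S(15), P2:O(15) | bus: BusRd
[7] P2: load  L2 | P0:I, P1:S(50), P2:S(50) | bus: BusRd
[8] P1: load  L1 | P0:S(15), P1:S(15), P2:O(15) | bus: none
[9] P2: load  L0 | P0:O(70), P1:I, P2:S(70) | bus: BusRd
[10] P0: load  L1 | P0:S(15), P1:S(15), P2:O(15) | bus: none
[11] P0: load  L4 | P0:S(40), P1:I, P2:S(40) | bus: BusRd
[12] P0: store L4 := 9 | P0:M(9), P1:I, P2:I | bus: BusUpgr
[13] P0: load  L1 | P0:S(15), P1:S(15), P2:O(15) | bus: none
[14] P0: store L3 := 10 | P0:M(10), P1:I, P2:I | bus: BusRdX
[15] P0: load  L3 | P0:M(10), P1:I, P2:I | bus: none
[16] P0: load  L2 | P0:S(50), P1:S(50), P2:S(50) | bus: BusRd
[17] P1: load  L2 | P0:S(50), P1:S(50), P2:S(50) | bus: none
[18] P0: load  L1 | P0:S(15), P1:S(15), P2:O(15) | bus: none
[19] P0: store L0 := 3 | P0:M(3), P1:I, P2:I | bus: BusUpgr
[20] P2: store L4 := 74 | P0:I, P1:I, P2:M(74) | bus: BusRdX,Flush
[21] P2: load  L1 | P0:S(15), P1:S(15), P2:O(15) | bus: none
[22] P1: store L1 := 49 | P0:I, P1:M(49), P2:I | bus: BusUpgr,Flush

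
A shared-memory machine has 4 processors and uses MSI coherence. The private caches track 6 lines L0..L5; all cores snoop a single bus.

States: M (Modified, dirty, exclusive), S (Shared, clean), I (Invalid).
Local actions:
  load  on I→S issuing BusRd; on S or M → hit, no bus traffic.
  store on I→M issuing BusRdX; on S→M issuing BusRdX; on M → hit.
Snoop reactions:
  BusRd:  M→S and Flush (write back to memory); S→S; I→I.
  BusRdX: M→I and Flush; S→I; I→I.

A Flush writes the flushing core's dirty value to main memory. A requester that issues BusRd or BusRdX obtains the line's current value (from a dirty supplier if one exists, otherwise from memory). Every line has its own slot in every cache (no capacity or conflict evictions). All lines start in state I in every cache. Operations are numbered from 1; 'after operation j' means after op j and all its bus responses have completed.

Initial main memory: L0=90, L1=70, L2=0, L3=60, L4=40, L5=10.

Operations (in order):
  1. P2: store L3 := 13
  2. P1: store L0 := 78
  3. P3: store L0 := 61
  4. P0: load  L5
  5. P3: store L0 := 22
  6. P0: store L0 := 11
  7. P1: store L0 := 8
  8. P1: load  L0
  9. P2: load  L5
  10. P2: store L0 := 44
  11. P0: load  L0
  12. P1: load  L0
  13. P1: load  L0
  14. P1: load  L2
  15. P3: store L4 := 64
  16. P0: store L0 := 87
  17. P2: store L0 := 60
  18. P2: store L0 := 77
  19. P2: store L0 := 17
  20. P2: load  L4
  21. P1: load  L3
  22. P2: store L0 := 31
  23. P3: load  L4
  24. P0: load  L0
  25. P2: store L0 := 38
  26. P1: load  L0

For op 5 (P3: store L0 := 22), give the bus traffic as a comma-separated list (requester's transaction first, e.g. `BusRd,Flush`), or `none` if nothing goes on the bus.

bus = none

step 1: P2: store L3 := 13  ⟶  IIMI  (L3)  txn=BusRdX  M[L3]=60
step 2: P1: store L0 := 78  ⟶  IMII  (L0)  txn=BusRdX  M[L0]=90
step 3: P3: store L0 := 61  ⟶  IIIM  (L0)  txn=BusRdX+Flush  M[L0]=78
step 4: P0: load  L5  ⟶  SIII  (L5)  txn=BusRd  M[L5]=10
step 5: P3: store L0 := 22  ⟶  IIIM  (L0)  txn=∅  M[L0]=78
step 6: P0: store L0 := 11  ⟶  MIII  (L0)  txn=BusRdX+Flush  M[L0]=22
step 7: P1: store L0 := 8  ⟶  IMII  (L0)  txn=BusRdX+Flush  M[L0]=11
step 8: P1: load  L0  ⟶  IMII  (L0)  txn=∅  M[L0]=11
step 9: P2: load  L5  ⟶  SISI  (L5)  txn=BusRd  M[L5]=10
step 10: P2: store L0 := 44  ⟶  IIMI  (L0)  txn=BusRdX+Flush  M[L0]=8
step 11: P0: load  L0  ⟶  SISI  (L0)  txn=BusRd+Flush  M[L0]=44
step 12: P1: load  L0  ⟶  SSSI  (L0)  txn=BusRd  M[L0]=44
step 13: P1: load  L0  ⟶  SSSI  (L0)  txn=∅  M[L0]=44
step 14: P1: load  L2  ⟶  ISII  (L2)  txn=BusRd  M[L2]=0
step 15: P3: store L4 := 64  ⟶  IIIM  (L4)  txn=BusRdX  M[L4]=40
step 16: P0: store L0 := 87  ⟶  MIII  (L0)  txn=BusRdX  M[L0]=44
step 17: P2: store L0 := 60  ⟶  IIMI  (L0)  txn=BusRdX+Flush  M[L0]=87
step 18: P2: store L0 := 77  ⟶  IIMI  (L0)  txn=∅  M[L0]=87
step 19: P2: store L0 := 17  ⟶  IIMI  (L0)  txn=∅  M[L0]=87
step 20: P2: load  L4  ⟶  IISS  (L4)  txn=BusRd+Flush  M[L4]=64
step 21: P1: load  L3  ⟶  ISSI  (L3)  txn=BusRd+Flush  M[L3]=13
step 22: P2: store L0 := 31  ⟶  IIMI  (L0)  txn=∅  M[L0]=87
step 23: P3: load  L4  ⟶  IISS  (L4)  txn=∅  M[L4]=64
step 24: P0: load  L0  ⟶  SISI  (L0)  txn=BusRd+Flush  M[L0]=31
step 25: P2: store L0 := 38  ⟶  IIMI  (L0)  txn=BusRdX  M[L0]=31
step 26: P1: load  L0  ⟶  ISSI  (L0)  txn=BusRd+Flush  M[L0]=38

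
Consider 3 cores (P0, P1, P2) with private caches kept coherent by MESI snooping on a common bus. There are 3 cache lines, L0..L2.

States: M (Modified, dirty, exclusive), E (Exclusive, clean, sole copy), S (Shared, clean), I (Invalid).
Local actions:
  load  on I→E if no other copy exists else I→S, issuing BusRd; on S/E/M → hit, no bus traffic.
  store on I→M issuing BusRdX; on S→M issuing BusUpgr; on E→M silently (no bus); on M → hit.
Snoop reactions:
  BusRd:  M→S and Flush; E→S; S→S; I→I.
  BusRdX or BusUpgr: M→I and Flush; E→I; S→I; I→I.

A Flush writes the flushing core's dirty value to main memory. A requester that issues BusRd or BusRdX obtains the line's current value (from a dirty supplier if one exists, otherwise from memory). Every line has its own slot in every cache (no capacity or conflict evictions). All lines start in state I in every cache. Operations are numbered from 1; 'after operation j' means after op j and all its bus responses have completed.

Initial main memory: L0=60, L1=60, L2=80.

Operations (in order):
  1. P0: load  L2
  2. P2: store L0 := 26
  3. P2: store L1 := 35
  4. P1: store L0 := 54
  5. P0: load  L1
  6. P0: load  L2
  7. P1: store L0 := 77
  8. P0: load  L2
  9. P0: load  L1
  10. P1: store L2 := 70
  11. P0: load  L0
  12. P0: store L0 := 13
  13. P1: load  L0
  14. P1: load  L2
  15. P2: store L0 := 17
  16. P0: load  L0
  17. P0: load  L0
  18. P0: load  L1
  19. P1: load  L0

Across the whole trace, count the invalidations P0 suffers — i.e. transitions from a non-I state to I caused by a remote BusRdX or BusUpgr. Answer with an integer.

  op1 P0: load  L2 → E/I/I on L2; bus BusRd; mem=80
  op2 P2: store L0 := 26 → I/I/M on L0; bus BusRdX; mem=60
  op3 P2: store L1 := 35 → I/I/M on L1; bus BusRdX; mem=60
  op4 P1: store L0 := 54 → I/M/I on L0; bus BusRdX Flush; mem=26
  op5 P0: load  L1 → S/I/S on L1; bus BusRd Flush; mem=35
  op6 P0: load  L2 → E/I/I on L2; bus (none); mem=80
  op7 P1: store L0 := 77 → I/M/I on L0; bus (none); mem=26
  op8 P0: load  L2 → E/I/I on L2; bus (none); mem=80
  op9 P0: load  L1 → S/I/S on L1; bus (none); mem=35
  op10 P1: store L2 := 70 → I/M/I on L2; bus BusRdX; mem=80
  op11 P0: load  L0 → S/S/I on L0; bus BusRd Flush; mem=77
  op12 P0: store L0 := 13 → M/I/I on L0; bus BusUpgr; mem=77
  op13 P1: load  L0 → S/S/I on L0; bus BusRd Flush; mem=13
  op14 P1: load  L2 → I/M/I on L2; bus (none); mem=80
  op15 P2: store L0 := 17 → I/I/M on L0; bus BusRdX; mem=13
  op16 P0: load  L0 → S/I/S on L0; bus BusRd Flush; mem=17
  op17 P0: load  L0 → S/I/S on L0; bus (none); mem=17
  op18 P0: load  L1 → S/I/S on L1; bus (none); mem=35
  op19 P1: load  L0 → S/S/S on L0; bus BusRd; mem=17

invalidations = 2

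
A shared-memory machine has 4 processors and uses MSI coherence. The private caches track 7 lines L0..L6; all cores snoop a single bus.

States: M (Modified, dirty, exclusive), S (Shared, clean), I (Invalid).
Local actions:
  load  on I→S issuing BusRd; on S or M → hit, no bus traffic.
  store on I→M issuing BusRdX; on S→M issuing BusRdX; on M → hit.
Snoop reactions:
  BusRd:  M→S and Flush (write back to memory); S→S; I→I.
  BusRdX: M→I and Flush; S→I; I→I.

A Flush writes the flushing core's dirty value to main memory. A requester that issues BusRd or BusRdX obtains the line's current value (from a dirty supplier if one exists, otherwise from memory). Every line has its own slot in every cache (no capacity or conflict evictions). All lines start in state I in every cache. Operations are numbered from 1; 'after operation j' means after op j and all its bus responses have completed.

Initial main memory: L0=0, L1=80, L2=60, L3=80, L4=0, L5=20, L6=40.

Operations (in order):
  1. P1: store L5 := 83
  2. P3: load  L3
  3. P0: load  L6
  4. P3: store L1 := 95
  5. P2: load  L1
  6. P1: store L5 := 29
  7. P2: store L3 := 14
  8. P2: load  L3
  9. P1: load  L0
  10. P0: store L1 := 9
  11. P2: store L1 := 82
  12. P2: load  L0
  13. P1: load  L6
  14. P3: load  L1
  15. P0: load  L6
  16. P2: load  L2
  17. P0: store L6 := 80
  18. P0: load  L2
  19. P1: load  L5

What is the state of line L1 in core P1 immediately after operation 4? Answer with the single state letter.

state = I

step 1: P1: store L5 := 83  ⟶  IMII  (L5)  txn=BusRdX  M[L5]=20
step 2: P3: load  L3  ⟶  IIIS  (L3)  txn=BusRd  M[L3]=80
step 3: P0: load  L6  ⟶  SIII  (L6)  txn=BusRd  M[L6]=40
step 4: P3: store L1 := 95  ⟶  IIIM  (L1)  txn=BusRdX  M[L1]=80
step 5: P2: load  L1  ⟶  IISS  (L1)  txn=BusRd+Flush  M[L1]=95
step 6: P1: store L5 := 29  ⟶  IMII  (L5)  txn=∅  M[L5]=20
step 7: P2: store L3 := 14  ⟶  IIMI  (L3)  txn=BusRdX  M[L3]=80
step 8: P2: load  L3  ⟶  IIMI  (L3)  txn=∅  M[L3]=80
step 9: P1: load  L0  ⟶  ISII  (L0)  txn=BusRd  M[L0]=0
step 10: P0: store L1 := 9  ⟶  MIII  (L1)  txn=BusRdX  M[L1]=95
step 11: P2: store L1 := 82  ⟶  IIMI  (L1)  txn=BusRdX+Flush  M[L1]=9
step 12: P2: load  L0  ⟶  ISSI  (L0)  txn=BusRd  M[L0]=0
step 13: P1: load  L6  ⟶  SSII  (L6)  txn=BusRd  M[L6]=40
step 14: P3: load  L1  ⟶  IISS  (L1)  txn=BusRd+Flush  M[L1]=82
step 15: P0: load  L6  ⟶  SSII  (L6)  txn=∅  M[L6]=40
step 16: P2: load  L2  ⟶  IISI  (L2)  txn=BusRd  M[L2]=60
step 17: P0: store L6 := 80  ⟶  MIII  (L6)  txn=BusRdX  M[L6]=40
step 18: P0: load  L2  ⟶  SISI  (L2)  txn=BusRd  M[L2]=60
step 19: P1: load  L5  ⟶  IMII  (L5)  txn=∅  M[L5]=20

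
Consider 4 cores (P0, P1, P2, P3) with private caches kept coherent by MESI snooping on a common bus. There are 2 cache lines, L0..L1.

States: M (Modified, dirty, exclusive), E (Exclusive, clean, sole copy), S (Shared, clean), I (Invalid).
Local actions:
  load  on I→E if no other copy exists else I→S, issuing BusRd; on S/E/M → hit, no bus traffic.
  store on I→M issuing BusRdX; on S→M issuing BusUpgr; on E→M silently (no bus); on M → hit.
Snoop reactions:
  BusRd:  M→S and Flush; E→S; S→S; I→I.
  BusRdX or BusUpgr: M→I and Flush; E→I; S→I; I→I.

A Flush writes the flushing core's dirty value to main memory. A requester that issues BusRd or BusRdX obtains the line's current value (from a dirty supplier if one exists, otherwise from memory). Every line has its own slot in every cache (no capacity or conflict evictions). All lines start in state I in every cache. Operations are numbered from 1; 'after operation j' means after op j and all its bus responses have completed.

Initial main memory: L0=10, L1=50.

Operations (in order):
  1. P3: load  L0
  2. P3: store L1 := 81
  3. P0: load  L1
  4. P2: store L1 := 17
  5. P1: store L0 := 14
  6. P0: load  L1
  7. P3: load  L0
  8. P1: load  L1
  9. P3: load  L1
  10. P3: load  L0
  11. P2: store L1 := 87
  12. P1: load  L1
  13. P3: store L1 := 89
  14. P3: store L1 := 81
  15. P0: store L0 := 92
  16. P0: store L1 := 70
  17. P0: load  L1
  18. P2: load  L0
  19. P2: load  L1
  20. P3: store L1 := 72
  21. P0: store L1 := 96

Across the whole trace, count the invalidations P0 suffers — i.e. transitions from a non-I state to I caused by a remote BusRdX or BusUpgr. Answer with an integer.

invalidations = 3

1. P3: load  L0  bus=[BusRd]  L0: P0=I P1=I P2=I P3=E  mem[L0]=10
2. P3: store L1 := 81  bus=[BusRdX]  L1: P0=I P1=I P2=I P3=M  mem[L1]=50
3. P0: load  L1  bus=[BusRd,Flush]  L1: P0=S P1=I P2=I P3=S  mem[L1]=81
4. P2: store L1 := 17  bus=[BusRdX]  L1: P0=I P1=I P2=M P3=I  mem[L1]=81
5. P1: store L0 := 14  bus=[BusRdX]  L0: P0=I P1=M P2=I P3=I  mem[L0]=10
6. P0: load  L1  bus=[BusRd,Flush]  L1: P0=S P1=I P2=S P3=I  mem[L1]=17
7. P3: load  L0  bus=[BusRd,Flush]  L0: P0=I P1=S P2=I P3=S  mem[L0]=14
8. P1: load  L1  bus=[BusRd]  L1: P0=S P1=S P2=S P3=I  mem[L1]=17
9. P3: load  L1  bus=[BusRd]  L1: P0=S P1=S P2=S P3=S  mem[L1]=17
10. P3: load  L0  bus=[-]  L0: P0=I P1=S P2=I P3=S  mem[L0]=14
11. P2: store L1 := 87  bus=[BusUpgr]  L1: P0=I P1=I P2=M P3=I  mem[L1]=17
12. P1: load  L1  bus=[BusRd,Flush]  L1: P0=I P1=S P2=S P3=I  mem[L1]=87
13. P3: store L1 := 89  bus=[BusRdX]  L1: P0=I P1=I P2=I P3=M  mem[L1]=87
14. P3: store L1 := 81  bus=[-]  L1: P0=I P1=I P2=I P3=M  mem[L1]=87
15. P0: store L0 := 92  bus=[BusRdX]  L0: P0=M P1=I P2=I P3=I  mem[L0]=14
16. P0: store L1 := 70  bus=[BusRdX,Flush]  L1: P0=M P1=I P2=I P3=I  mem[L1]=81
17. P0: load  L1  bus=[-]  L1: P0=M P1=I P2=I P3=I  mem[L1]=81
18. P2: load  L0  bus=[BusRd,Flush]  L0: P0=S P1=I P2=S P3=I  mem[L0]=92
19. P2: load  L1  bus=[BusRd,Flush]  L1: P0=S P1=I P2=S P3=I  mem[L1]=70
20. P3: store L1 := 72  bus=[BusRdX]  L1: P0=I P1=I P2=I P3=M  mem[L1]=70
21. P0: store L1 := 96  bus=[BusRdX,Flush]  L1: P0=M P1=I P2=I P3=I  mem[L1]=72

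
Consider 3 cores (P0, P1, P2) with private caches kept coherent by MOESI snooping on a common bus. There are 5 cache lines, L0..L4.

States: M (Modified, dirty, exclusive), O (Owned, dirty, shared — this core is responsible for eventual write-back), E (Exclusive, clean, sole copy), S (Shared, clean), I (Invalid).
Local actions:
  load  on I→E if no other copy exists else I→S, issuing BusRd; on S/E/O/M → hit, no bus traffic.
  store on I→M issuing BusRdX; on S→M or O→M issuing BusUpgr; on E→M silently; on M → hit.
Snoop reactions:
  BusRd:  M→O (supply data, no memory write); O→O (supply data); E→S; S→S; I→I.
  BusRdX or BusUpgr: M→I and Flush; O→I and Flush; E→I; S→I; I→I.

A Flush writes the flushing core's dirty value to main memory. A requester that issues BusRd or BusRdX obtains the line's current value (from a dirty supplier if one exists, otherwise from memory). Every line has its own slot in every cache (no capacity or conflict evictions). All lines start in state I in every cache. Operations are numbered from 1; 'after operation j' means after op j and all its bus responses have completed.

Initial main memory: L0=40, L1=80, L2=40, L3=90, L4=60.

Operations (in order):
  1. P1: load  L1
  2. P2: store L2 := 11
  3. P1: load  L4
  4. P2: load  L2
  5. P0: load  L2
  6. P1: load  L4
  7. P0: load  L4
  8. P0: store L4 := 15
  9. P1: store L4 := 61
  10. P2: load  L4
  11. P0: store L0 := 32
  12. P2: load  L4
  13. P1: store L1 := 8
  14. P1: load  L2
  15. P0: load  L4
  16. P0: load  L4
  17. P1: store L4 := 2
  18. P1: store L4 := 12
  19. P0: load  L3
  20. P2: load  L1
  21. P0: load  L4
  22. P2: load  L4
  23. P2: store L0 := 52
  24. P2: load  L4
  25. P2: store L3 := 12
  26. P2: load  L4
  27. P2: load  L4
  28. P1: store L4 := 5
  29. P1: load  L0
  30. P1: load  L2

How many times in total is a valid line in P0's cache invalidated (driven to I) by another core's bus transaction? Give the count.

[1] P1: load  L1 | P0:I, P1:E(80), P2:I | bus: BusRd
[2] P2: store L2 := 11 | P0:I, P1:I, P2:M(11) | bus: BusRdX
[3] P1: load  L4 | P0:I, P1:E(60), P2:I | bus: BusRd
[4] P2: load  L2 | P0:I, P1:I, P2:M(11) | bus: none
[5] P0: load  L2 | P0:S(11), P1:I, P2:O(11) | bus: BusRd
[6] P1: load  L4 | P0:I, P1:E(60), P2:I | bus: none
[7] P0: load  L4 | P0:S(60), P1:S(60), P2:I | bus: BusRd
[8] P0: store L4 := 15 | P0:M(15), P1:I, P2:I | bus: BusUpgr
[9] P1: store L4 := 61 | P0:I, P1:M(61), P2:I | bus: BusRdX,Flush
[10] P2: load  L4 | P0:I, P1:O(61), P2:S(61) | bus: BusRd
[11] P0: store L0 := 32 | P0:M(32), P1:I, P2:I | bus: BusRdX
[12] P2: load  L4 | P0:I, P1:O(61), P2:S(61) | bus: none
[13] P1: store L1 := 8 | P0:I, P1:M(8), P2:I | bus: none
[14] P1: load  L2 | P0:S(11), P1:S(11), P2:O(11) | bus: BusRd
[15] P0: load  L4 | P0:S(61), P1:O(61), P2:S(61) | bus: BusRd
[16] P0: load  L4 | P0:S(61), P1:O(61), P2:S(61) | bus: none
[17] P1: store L4 := 2 | P0:I, P1:M(2), P2:I | bus: BusUpgr
[18] P1: store L4 := 12 | P0:I, P1:M(12), P2:I | bus: none
[19] P0: load  L3 | P0:E(90), P1:I, P2:I | bus: BusRd
[20] P2: load  L1 | P0:I, P1:O(8), P2:S(8) | bus: BusRd
[21] P0: load  L4 | P0:S(12), P1:O(12), P2:I | bus: BusRd
[22] P2: load  L4 | P0:S(12), P1:O(12), P2:S(12) | bus: BusRd
[23] P2: store L0 := 52 | P0:I, P1:I, P2:M(52) | bus: BusRdX,Flush
[24] P2: load  L4 | P0:S(12), P1:O(12), P2:S(12) | bus: none
[25] P2: store L3 := 12 | P0:I, P1:I, P2:M(12) | bus: BusRdX
[26] P2: load  L4 | P0:S(12), P1:O(12), P2:S(12) | bus: none
[27] P2: load  L4 | P0:S(12), P1:O(12), P2:S(12) | bus: none
[28] P1: store L4 := 5 | P0:I, P1:M(5), P2:I | bus: BusUpgr
[29] P1: load  L0 | P0:I, P1:S(52), P2:O(52) | bus: BusRd
[30] P1: load  L2 | P0:S(11), P1:S(11), P2:O(11) | bus: none

invalidations = 5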